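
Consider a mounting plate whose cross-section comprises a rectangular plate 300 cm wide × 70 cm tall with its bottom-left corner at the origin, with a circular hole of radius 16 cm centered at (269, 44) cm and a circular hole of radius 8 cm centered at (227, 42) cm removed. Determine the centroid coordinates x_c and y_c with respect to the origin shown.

plate: A = 300 × 70 = 21000.00, centroid at (150.00, 35.00).
hole 1: A = −π·16² = -804.25, centroid at (269.00, 44.00).
hole 2: A = −π·8² = -201.06, centroid at (227.00, 42.00).
ΣA = 19994.69 cm²
ΣAx_c = (21000.00)(150.00) + (-804.25)(269.00) + (-201.06)(227.00) = 2888016.31 cm³
ΣAy_c = (21000.00)(35.00) + (-804.25)(44.00) + (-201.06)(42.00) = 691168.50 cm³
x_c = 2888016.31 / 19994.69 = 144.44 cm
y_c = 691168.50 / 19994.69 = 34.57 cm

x_c = 144.44 cm, y_c = 34.57 cm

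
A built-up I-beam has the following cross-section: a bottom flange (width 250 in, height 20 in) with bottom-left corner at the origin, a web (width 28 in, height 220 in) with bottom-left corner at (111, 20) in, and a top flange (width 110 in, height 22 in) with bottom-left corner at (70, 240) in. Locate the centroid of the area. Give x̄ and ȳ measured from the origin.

x̄ = 125.00 in, ȳ = 107.38 in

bottom flange: A = 250 × 20 = 5000.00, centroid at (125.00, 10.00).
web: A = 28 × 220 = 6160.00, centroid at (125.00, 130.00).
top flange: A = 110 × 22 = 2420.00, centroid at (125.00, 251.00).
ΣA = 13580.00 in², ΣAx̄ = 1697500.00 in³, ΣAȳ = 1458220.00 in³.
x̄ = 1697500.00/13580.00 = 125.00 in; ȳ = 1458220.00/13580.00 = 107.38 in.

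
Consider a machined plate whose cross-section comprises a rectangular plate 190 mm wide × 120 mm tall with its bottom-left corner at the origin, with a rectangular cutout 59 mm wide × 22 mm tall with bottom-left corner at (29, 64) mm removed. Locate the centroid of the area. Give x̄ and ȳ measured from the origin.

plate: A = 190 × 120 = 22800.00, centroid at (95.00, 60.00).
hole: A = −(59 × 22) = -1298.00, centroid at (58.50, 75.00).
ΣA = 21502.00 mm²
ΣAx̄ = (22800.00)(95.00) + (-1298.00)(58.50) = 2090067.00 mm³
ΣAȳ = (22800.00)(60.00) + (-1298.00)(75.00) = 1270650.00 mm³
x̄ = 2090067.00 / 21502.00 = 97.20 mm
ȳ = 1270650.00 / 21502.00 = 59.09 mm

x̄ = 97.20 mm, ȳ = 59.09 mm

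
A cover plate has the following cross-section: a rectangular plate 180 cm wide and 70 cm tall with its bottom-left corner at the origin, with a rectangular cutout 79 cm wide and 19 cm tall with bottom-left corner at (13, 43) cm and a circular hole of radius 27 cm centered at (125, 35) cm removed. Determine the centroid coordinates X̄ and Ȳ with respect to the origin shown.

Part | A | x̄ᵢ | ȳᵢ | A·x̄ᵢ | A·ȳᵢ
plate | 12600.00 | 90.00 | 35.00 | 1134000.00 | 441000.00
hole 1 | -1501.00 | 52.50 | 52.50 | -78802.50 | -78802.50
hole 2 | -2290.22 | 125.00 | 35.00 | -286277.63 | -80157.74
Σ | 8808.78 |  |  | 768919.87 | 282039.76
X̄ = 768919.87 / 8808.78 = 87.29 cm
Ȳ = 282039.76 / 8808.78 = 32.02 cm

X̄ = 87.29 cm, Ȳ = 32.02 cm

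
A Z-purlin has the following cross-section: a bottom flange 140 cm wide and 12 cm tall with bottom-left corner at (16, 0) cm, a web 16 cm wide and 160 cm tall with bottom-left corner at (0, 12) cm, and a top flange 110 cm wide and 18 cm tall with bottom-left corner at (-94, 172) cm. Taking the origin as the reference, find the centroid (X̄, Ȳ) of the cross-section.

X̄ = 14.11 cm, Ȳ = 97.10 cm

bottom flange: A = 140 × 12 = 1680.00, centroid at (86.00, 6.00).
web: A = 16 × 160 = 2560.00, centroid at (8.00, 92.00).
top flange: A = 110 × 18 = 1980.00, centroid at (-39.00, 181.00).
ΣA = 6220.00 cm²
ΣAX̄ = (1680.00)(86.00) + (2560.00)(8.00) + (1980.00)(-39.00) = 87740.00 cm³
ΣAȲ = (1680.00)(6.00) + (2560.00)(92.00) + (1980.00)(181.00) = 603980.00 cm³
X̄ = 87740.00 / 6220.00 = 14.11 cm
Ȳ = 603980.00 / 6220.00 = 97.10 cm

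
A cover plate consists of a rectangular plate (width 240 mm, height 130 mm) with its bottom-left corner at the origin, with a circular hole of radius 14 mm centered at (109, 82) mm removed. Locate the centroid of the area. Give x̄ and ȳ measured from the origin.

plate: A = 240 × 130 = 31200.00, centroid at (120.00, 65.00).
hole: A = −π·14² = -615.75, centroid at (109.00, 82.00).
ΣA = 30584.25 mm²
ΣAx̄ = (31200.00)(120.00) + (-615.75)(109.00) = 3676883.01 mm³
ΣAȳ = (31200.00)(65.00) + (-615.75)(82.00) = 1977508.32 mm³
x̄ = 3676883.01 / 30584.25 = 120.22 mm
ȳ = 1977508.32 / 30584.25 = 64.66 mm

x̄ = 120.22 mm, ȳ = 64.66 mm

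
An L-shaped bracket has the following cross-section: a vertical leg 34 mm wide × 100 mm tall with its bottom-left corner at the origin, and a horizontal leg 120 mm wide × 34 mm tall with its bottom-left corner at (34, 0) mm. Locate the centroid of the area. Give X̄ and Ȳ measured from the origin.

X̄ = 59.00 mm, Ȳ = 32.00 mm

vertical leg: A = 34 × 100 = 3400.00, centroid at (17.00, 50.00).
horizontal leg: A = 120 × 34 = 4080.00, centroid at (94.00, 17.00).
ΣA = 7480.00 mm²
ΣAX̄ = (3400.00)(17.00) + (4080.00)(94.00) = 441320.00 mm³
ΣAȲ = (3400.00)(50.00) + (4080.00)(17.00) = 239360.00 mm³
X̄ = 441320.00 / 7480.00 = 59.00 mm
Ȳ = 239360.00 / 7480.00 = 32.00 mm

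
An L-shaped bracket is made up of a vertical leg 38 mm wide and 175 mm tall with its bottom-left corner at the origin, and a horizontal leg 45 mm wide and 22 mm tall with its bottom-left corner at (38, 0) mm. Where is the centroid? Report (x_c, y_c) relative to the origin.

Part | A | x̄ᵢ | ȳᵢ | A·x̄ᵢ | A·ȳᵢ
vertical leg | 6650.00 | 19.00 | 87.50 | 126350.00 | 581875.00
horizontal leg | 990.00 | 60.50 | 11.00 | 59895.00 | 10890.00
Σ | 7640.00 |  |  | 186245.00 | 592765.00
x_c = 186245.00 / 7640.00 = 24.38 mm
y_c = 592765.00 / 7640.00 = 77.59 mm

x_c = 24.38 mm, y_c = 77.59 mm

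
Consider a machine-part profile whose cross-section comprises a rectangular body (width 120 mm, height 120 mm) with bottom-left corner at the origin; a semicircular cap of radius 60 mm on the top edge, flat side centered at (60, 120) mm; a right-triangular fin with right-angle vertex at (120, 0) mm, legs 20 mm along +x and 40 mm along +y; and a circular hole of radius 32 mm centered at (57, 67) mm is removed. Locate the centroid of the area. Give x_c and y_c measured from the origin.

rectangular body: A = 120 × 120 = 14400.00, centroid at (60.00, 60.00).
semicircular top: A = ½π·60² = 5654.87, centroid at (60.00, 145.46).
triangular fin: A = ½·20·40 = 400.00, centroid at (126.67, 13.33).
hole: A = −π·32² = -3216.99, centroid at (57.00, 67.00).
ΣA = 17237.88 mm², ΣAx_c = 1070590.19 mm³, ΣAy_c = 1476378.96 mm³.
x_c = 1070590.19/17237.88 = 62.11 mm; y_c = 1476378.96/17237.88 = 85.65 mm.

x_c = 62.11 mm, y_c = 85.65 mm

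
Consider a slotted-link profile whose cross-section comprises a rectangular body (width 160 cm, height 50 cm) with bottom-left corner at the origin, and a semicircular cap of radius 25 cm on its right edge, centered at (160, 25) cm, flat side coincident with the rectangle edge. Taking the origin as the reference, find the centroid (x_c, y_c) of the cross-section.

rectangular body: A = 160 × 50 = 8000.00, centroid at (80.00, 25.00).
semicircular end: A = ½π·25² = 981.75, centroid at (170.61, 25.00).
ΣA = 8981.75 cm², ΣAx_c = 807496.30 cm³, ΣAy_c = 224543.69 cm³.
x_c = 807496.30/8981.75 = 89.90 cm; y_c = 224543.69/8981.75 = 25.00 cm.

x_c = 89.90 cm, y_c = 25.00 cm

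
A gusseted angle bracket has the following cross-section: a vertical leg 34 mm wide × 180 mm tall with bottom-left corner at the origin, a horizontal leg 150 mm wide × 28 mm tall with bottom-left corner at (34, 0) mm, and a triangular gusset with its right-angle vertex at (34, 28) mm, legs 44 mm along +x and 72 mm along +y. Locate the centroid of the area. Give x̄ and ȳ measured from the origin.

vertical leg: A = 34 × 180 = 6120.00, centroid at (17.00, 90.00).
horizontal leg: A = 150 × 28 = 4200.00, centroid at (109.00, 14.00).
gusset: A = ½·44·72 = 1584.00, centroid at (48.67, 52.00).
ΣA = 11904.00 mm²
ΣAx̄ = (6120.00)(17.00) + (4200.00)(109.00) + (1584.00)(48.67) = 638928.00 mm³
ΣAȳ = (6120.00)(90.00) + (4200.00)(14.00) + (1584.00)(52.00) = 691968.00 mm³
x̄ = 638928.00 / 11904.00 = 53.67 mm
ȳ = 691968.00 / 11904.00 = 58.13 mm

x̄ = 53.67 mm, ȳ = 58.13 mm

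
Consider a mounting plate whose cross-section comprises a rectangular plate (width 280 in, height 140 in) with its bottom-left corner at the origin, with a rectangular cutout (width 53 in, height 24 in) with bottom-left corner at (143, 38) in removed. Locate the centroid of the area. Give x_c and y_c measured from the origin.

Part | A | x̄ᵢ | ȳᵢ | A·x̄ᵢ | A·ȳᵢ
plate | 39200.00 | 140.00 | 70.00 | 5488000.00 | 2744000.00
hole | -1272.00 | 169.50 | 50.00 | -215604.00 | -63600.00
Σ | 37928.00 |  |  | 5272396.00 | 2680400.00
x_c = 5272396.00 / 37928.00 = 139.01 in
y_c = 2680400.00 / 37928.00 = 70.67 in

x_c = 139.01 in, y_c = 70.67 in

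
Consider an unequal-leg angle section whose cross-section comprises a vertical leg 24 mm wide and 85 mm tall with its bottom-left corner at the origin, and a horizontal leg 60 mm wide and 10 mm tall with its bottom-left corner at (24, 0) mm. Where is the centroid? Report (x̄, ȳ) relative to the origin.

x̄ = 21.55 mm, ȳ = 33.98 mm

vertical leg: A = 24 × 85 = 2040.00, centroid at (12.00, 42.50).
horizontal leg: A = 60 × 10 = 600.00, centroid at (54.00, 5.00).
ΣA = 2640.00 mm²
ΣAx̄ = (2040.00)(12.00) + (600.00)(54.00) = 56880.00 mm³
ΣAȳ = (2040.00)(42.50) + (600.00)(5.00) = 89700.00 mm³
x̄ = 56880.00 / 2640.00 = 21.55 mm
ȳ = 89700.00 / 2640.00 = 33.98 mm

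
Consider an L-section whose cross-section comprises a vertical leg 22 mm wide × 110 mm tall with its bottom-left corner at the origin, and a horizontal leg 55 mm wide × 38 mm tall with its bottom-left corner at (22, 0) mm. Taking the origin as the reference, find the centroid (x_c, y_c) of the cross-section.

vertical leg: A = 22 × 110 = 2420.00, centroid at (11.00, 55.00).
horizontal leg: A = 55 × 38 = 2090.00, centroid at (49.50, 19.00).
ΣA = 4510.00 mm²
ΣAx_c = (2420.00)(11.00) + (2090.00)(49.50) = 130075.00 mm³
ΣAy_c = (2420.00)(55.00) + (2090.00)(19.00) = 172810.00 mm³
x_c = 130075.00 / 4510.00 = 28.84 mm
y_c = 172810.00 / 4510.00 = 38.32 mm

x_c = 28.84 mm, y_c = 38.32 mm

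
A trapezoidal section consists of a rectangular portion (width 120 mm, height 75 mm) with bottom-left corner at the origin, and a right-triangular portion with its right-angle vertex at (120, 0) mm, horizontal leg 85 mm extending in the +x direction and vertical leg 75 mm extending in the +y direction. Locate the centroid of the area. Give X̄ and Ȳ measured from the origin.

X̄ = 83.10 mm, Ȳ = 34.23 mm

rectangular portion: A = 120 × 75 = 9000.00, centroid at (60.00, 37.50).
triangular portion: A = ½·85·75 = 3187.50, centroid at (148.33, 25.00).
ΣA = 12187.50 mm², ΣAX̄ = 1012812.50 mm³, ΣAȲ = 417187.50 mm³.
X̄ = 1012812.50/12187.50 = 83.10 mm; Ȳ = 417187.50/12187.50 = 34.23 mm.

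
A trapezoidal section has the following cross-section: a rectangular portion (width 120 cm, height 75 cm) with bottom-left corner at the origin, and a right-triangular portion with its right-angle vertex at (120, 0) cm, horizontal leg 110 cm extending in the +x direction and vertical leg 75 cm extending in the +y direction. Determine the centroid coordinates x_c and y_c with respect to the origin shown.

x_c = 90.38 cm, y_c = 33.57 cm

rectangular portion: A = 120 × 75 = 9000.00, centroid at (60.00, 37.50).
triangular portion: A = ½·110·75 = 4125.00, centroid at (156.67, 25.00).
ΣA = 13125.00 cm², ΣAx_c = 1186250.00 cm³, ΣAy_c = 440625.00 cm³.
x_c = 1186250.00/13125.00 = 90.38 cm; y_c = 440625.00/13125.00 = 33.57 cm.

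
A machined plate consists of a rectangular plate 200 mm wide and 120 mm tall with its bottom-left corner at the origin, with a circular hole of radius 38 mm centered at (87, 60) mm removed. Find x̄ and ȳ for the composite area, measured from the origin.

Part | A | x̄ᵢ | ȳᵢ | A·x̄ᵢ | A·ȳᵢ
plate | 24000.00 | 100.00 | 60.00 | 2400000.00 | 1440000.00
hole | -4536.46 | 87.00 | 60.00 | -394672.00 | -272187.59
Σ | 19463.54 |  |  | 2005328.00 | 1167812.41
x̄ = 2005328.00 / 19463.54 = 103.03 mm
ȳ = 1167812.41 / 19463.54 = 60.00 mm

x̄ = 103.03 mm, ȳ = 60.00 mm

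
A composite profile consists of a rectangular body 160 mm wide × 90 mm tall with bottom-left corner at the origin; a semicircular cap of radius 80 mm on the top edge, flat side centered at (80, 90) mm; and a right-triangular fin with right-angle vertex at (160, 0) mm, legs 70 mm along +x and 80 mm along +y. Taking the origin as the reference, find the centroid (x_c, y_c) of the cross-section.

x_c = 90.62 mm, y_c = 72.24 mm

Part | A | x̄ᵢ | ȳᵢ | A·x̄ᵢ | A·ȳᵢ
rectangular body | 14400.00 | 80.00 | 45.00 | 1152000.00 | 648000.00
semicircular top | 10053.10 | 80.00 | 123.95 | 804247.72 | 1246112.02
triangular fin | 2800.00 | 183.33 | 26.67 | 513333.33 | 74666.67
Σ | 27253.10 |  |  | 2469581.05 | 1968778.68
x_c = 2469581.05 / 27253.10 = 90.62 mm
y_c = 1968778.68 / 27253.10 = 72.24 mm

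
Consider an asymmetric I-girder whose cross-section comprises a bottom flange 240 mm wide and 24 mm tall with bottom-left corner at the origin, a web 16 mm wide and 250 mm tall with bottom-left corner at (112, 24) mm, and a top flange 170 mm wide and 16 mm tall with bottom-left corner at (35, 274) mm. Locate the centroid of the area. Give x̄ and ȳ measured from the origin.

x̄ = 120.00 mm, ȳ = 114.76 mm

bottom flange: A = 240 × 24 = 5760.00, centroid at (120.00, 12.00).
web: A = 16 × 250 = 4000.00, centroid at (120.00, 149.00).
top flange: A = 170 × 16 = 2720.00, centroid at (120.00, 282.00).
ΣA = 12480.00 mm²
ΣAx̄ = (5760.00)(120.00) + (4000.00)(120.00) + (2720.00)(120.00) = 1497600.00 mm³
ΣAȳ = (5760.00)(12.00) + (4000.00)(149.00) + (2720.00)(282.00) = 1432160.00 mm³
x̄ = 1497600.00 / 12480.00 = 120.00 mm
ȳ = 1432160.00 / 12480.00 = 114.76 mm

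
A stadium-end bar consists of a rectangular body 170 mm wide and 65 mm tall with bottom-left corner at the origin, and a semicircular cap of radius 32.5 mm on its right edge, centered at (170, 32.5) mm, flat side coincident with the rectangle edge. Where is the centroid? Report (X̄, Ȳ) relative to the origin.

rectangular body: A = 170 × 65 = 11050.00, centroid at (85.00, 32.50).
semicircular end: A = ½π·32.5² = 1659.15, centroid at (183.79, 32.50).
ΣA = 12709.15 mm²
ΣAX̄ = (11050.00)(85.00) + (1659.15)(183.79) = 1244191.53 mm³
ΣAȲ = (11050.00)(32.50) + (1659.15)(32.50) = 413047.49 mm³
X̄ = 1244191.53 / 12709.15 = 97.90 mm
Ȳ = 413047.49 / 12709.15 = 32.50 mm

X̄ = 97.90 mm, Ȳ = 32.50 mm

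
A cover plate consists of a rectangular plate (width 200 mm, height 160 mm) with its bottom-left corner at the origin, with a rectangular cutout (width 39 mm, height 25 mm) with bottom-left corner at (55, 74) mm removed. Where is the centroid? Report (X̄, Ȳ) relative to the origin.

plate: A = 200 × 160 = 32000.00, centroid at (100.00, 80.00).
hole: A = −(39 × 25) = -975.00, centroid at (74.50, 86.50).
ΣA = 31025.00 mm²
ΣAX̄ = (32000.00)(100.00) + (-975.00)(74.50) = 3127362.50 mm³
ΣAȲ = (32000.00)(80.00) + (-975.00)(86.50) = 2475662.50 mm³
X̄ = 3127362.50 / 31025.00 = 100.80 mm
Ȳ = 2475662.50 / 31025.00 = 79.80 mm

X̄ = 100.80 mm, Ȳ = 79.80 mm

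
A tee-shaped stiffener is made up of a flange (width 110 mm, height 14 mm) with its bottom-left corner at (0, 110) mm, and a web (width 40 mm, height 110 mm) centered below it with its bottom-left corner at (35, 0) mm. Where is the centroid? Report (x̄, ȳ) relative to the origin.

x̄ = 55.00 mm, ȳ = 71.07 mm

Part | A | x̄ᵢ | ȳᵢ | A·x̄ᵢ | A·ȳᵢ
web | 4400.00 | 55.00 | 55.00 | 242000.00 | 242000.00
flange | 1540.00 | 55.00 | 117.00 | 84700.00 | 180180.00
Σ | 5940.00 |  |  | 326700.00 | 422180.00
x̄ = 326700.00 / 5940.00 = 55.00 mm
ȳ = 422180.00 / 5940.00 = 71.07 mm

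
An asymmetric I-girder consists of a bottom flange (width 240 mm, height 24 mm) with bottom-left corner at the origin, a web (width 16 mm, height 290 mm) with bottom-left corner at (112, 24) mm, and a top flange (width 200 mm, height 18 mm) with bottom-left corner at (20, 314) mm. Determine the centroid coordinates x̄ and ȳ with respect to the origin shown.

bottom flange: A = 240 × 24 = 5760.00, centroid at (120.00, 12.00).
web: A = 16 × 290 = 4640.00, centroid at (120.00, 169.00).
top flange: A = 200 × 18 = 3600.00, centroid at (120.00, 323.00).
ΣA = 14000.00 mm², ΣAx̄ = 1680000.00 mm³, ΣAȳ = 2016080.00 mm³.
x̄ = 1680000.00/14000.00 = 120.00 mm; ȳ = 2016080.00/14000.00 = 144.01 mm.

x̄ = 120.00 mm, ȳ = 144.01 mm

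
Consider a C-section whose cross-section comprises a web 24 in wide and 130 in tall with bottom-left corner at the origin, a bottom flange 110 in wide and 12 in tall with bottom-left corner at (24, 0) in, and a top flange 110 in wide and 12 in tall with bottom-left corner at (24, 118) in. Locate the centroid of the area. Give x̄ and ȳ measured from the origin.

web: A = 24 × 130 = 3120.00, centroid at (12.00, 65.00).
bottom flange: A = 110 × 12 = 1320.00, centroid at (79.00, 6.00).
top flange: A = 110 × 12 = 1320.00, centroid at (79.00, 124.00).
ΣA = 5760.00 in², ΣAx̄ = 246000.00 in³, ΣAȳ = 374400.00 in³.
x̄ = 246000.00/5760.00 = 42.71 in; ȳ = 374400.00/5760.00 = 65.00 in.

x̄ = 42.71 in, ȳ = 65.00 in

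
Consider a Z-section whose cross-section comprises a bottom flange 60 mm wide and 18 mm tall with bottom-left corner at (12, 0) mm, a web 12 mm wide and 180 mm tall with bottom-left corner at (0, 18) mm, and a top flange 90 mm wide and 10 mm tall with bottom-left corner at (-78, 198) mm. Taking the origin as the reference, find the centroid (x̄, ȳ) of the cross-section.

Part | A | x̄ᵢ | ȳᵢ | A·x̄ᵢ | A·ȳᵢ
bottom flange | 1080.00 | 42.00 | 9.00 | 45360.00 | 9720.00
web | 2160.00 | 6.00 | 108.00 | 12960.00 | 233280.00
top flange | 900.00 | -33.00 | 203.00 | -29700.00 | 182700.00
Σ | 4140.00 |  |  | 28620.00 | 425700.00
x̄ = 28620.00 / 4140.00 = 6.91 mm
ȳ = 425700.00 / 4140.00 = 102.83 mm

x̄ = 6.91 mm, ȳ = 102.83 mm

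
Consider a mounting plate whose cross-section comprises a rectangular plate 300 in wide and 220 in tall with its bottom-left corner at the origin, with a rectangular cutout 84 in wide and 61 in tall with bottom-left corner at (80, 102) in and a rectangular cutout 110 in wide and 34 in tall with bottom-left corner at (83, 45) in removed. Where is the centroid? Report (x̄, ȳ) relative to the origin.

plate: A = 300 × 220 = 66000.00, centroid at (150.00, 110.00).
hole 1: A = −(84 × 61) = -5124.00, centroid at (122.00, 132.50).
hole 2: A = −(110 × 34) = -3740.00, centroid at (138.00, 62.00).
ΣA = 57136.00 in², ΣAx̄ = 8758752.00 in³, ΣAȳ = 6349190.00 in³.
x̄ = 8758752.00/57136.00 = 153.30 in; ȳ = 6349190.00/57136.00 = 111.12 in.

x̄ = 153.30 in, ȳ = 111.12 in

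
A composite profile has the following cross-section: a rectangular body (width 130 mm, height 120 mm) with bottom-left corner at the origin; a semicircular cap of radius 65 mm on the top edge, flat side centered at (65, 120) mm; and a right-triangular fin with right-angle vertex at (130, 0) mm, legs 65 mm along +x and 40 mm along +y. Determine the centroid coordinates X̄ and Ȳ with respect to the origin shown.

rectangular body: A = 130 × 120 = 15600.00, centroid at (65.00, 60.00).
semicircular top: A = ½π·65² = 6636.61, centroid at (65.00, 147.59).
triangular fin: A = ½·65·40 = 1300.00, centroid at (151.67, 13.33).
ΣA = 23536.61 mm²
ΣAX̄ = (15600.00)(65.00) + (6636.61)(65.00) + (1300.00)(151.67) = 1642546.61 mm³
ΣAȲ = (15600.00)(60.00) + (6636.61)(147.59) + (1300.00)(13.33) = 1932810.40 mm³
X̄ = 1642546.61 / 23536.61 = 69.79 mm
Ȳ = 1932810.40 / 23536.61 = 82.12 mm

X̄ = 69.79 mm, Ȳ = 82.12 mm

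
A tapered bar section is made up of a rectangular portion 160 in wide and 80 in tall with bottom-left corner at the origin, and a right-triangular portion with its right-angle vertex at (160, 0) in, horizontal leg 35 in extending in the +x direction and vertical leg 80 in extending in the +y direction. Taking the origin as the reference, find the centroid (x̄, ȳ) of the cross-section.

rectangular portion: A = 160 × 80 = 12800.00, centroid at (80.00, 40.00).
triangular portion: A = ½·35·80 = 1400.00, centroid at (171.67, 26.67).
ΣA = 14200.00 in², ΣAx̄ = 1264333.33 in³, ΣAȳ = 549333.33 in³.
x̄ = 1264333.33/14200.00 = 89.04 in; ȳ = 549333.33/14200.00 = 38.69 in.

x̄ = 89.04 in, ȳ = 38.69 in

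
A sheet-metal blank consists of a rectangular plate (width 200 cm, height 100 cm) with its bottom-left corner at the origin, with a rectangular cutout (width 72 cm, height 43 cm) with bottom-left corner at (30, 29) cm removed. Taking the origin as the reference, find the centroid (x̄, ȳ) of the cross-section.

x̄ = 106.23 cm, ȳ = 49.91 cm

plate: A = 200 × 100 = 20000.00, centroid at (100.00, 50.00).
hole: A = −(72 × 43) = -3096.00, centroid at (66.00, 50.50).
ΣA = 16904.00 cm²
ΣAx̄ = (20000.00)(100.00) + (-3096.00)(66.00) = 1795664.00 cm³
ΣAȳ = (20000.00)(50.00) + (-3096.00)(50.50) = 843652.00 cm³
x̄ = 1795664.00 / 16904.00 = 106.23 cm
ȳ = 843652.00 / 16904.00 = 49.91 cm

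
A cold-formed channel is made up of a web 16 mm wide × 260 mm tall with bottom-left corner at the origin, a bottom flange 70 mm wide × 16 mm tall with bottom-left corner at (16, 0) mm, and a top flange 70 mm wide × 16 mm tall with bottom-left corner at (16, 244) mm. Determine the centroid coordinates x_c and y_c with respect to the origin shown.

web: A = 16 × 260 = 4160.00, centroid at (8.00, 130.00).
bottom flange: A = 70 × 16 = 1120.00, centroid at (51.00, 8.00).
top flange: A = 70 × 16 = 1120.00, centroid at (51.00, 252.00).
ΣA = 6400.00 mm², ΣAx_c = 147520.00 mm³, ΣAy_c = 832000.00 mm³.
x_c = 147520.00/6400.00 = 23.05 mm; y_c = 832000.00/6400.00 = 130.00 mm.

x_c = 23.05 mm, y_c = 130.00 mm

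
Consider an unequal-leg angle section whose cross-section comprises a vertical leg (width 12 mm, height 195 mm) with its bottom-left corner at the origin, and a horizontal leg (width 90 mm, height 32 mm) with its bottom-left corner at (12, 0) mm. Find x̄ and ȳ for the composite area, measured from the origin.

x̄ = 34.14 mm, ȳ = 52.53 mm

vertical leg: A = 12 × 195 = 2340.00, centroid at (6.00, 97.50).
horizontal leg: A = 90 × 32 = 2880.00, centroid at (57.00, 16.00).
ΣA = 5220.00 mm²
ΣAx̄ = (2340.00)(6.00) + (2880.00)(57.00) = 178200.00 mm³
ΣAȳ = (2340.00)(97.50) + (2880.00)(16.00) = 274230.00 mm³
x̄ = 178200.00 / 5220.00 = 34.14 mm
ȳ = 274230.00 / 5220.00 = 52.53 mm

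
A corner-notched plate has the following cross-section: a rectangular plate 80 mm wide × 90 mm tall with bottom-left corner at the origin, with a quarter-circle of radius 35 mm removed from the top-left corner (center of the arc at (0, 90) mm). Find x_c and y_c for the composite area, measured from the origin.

x_c = 43.88 mm, y_c = 40.35 mm

plate: A = 80 × 90 = 7200.00, centroid at (40.00, 45.00).
removed quarter-circle: A = −¼π·35² = -962.11, centroid at (14.85, 75.15).
ΣA = 6237.89 mm²
ΣAx_c = (7200.00)(40.00) + (-962.11)(14.85) = 273708.33 mm³
ΣAy_c = (7200.00)(45.00) + (-962.11)(75.15) = 251701.52 mm³
x_c = 273708.33 / 6237.89 = 43.88 mm
y_c = 251701.52 / 6237.89 = 40.35 mm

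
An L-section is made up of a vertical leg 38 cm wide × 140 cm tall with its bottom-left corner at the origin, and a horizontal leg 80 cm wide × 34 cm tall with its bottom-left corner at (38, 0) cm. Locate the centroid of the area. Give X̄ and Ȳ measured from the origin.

Part | A | x̄ᵢ | ȳᵢ | A·x̄ᵢ | A·ȳᵢ
vertical leg | 5320.00 | 19.00 | 70.00 | 101080.00 | 372400.00
horizontal leg | 2720.00 | 78.00 | 17.00 | 212160.00 | 46240.00
Σ | 8040.00 |  |  | 313240.00 | 418640.00
X̄ = 313240.00 / 8040.00 = 38.96 cm
Ȳ = 418640.00 / 8040.00 = 52.07 cm

X̄ = 38.96 cm, Ȳ = 52.07 cm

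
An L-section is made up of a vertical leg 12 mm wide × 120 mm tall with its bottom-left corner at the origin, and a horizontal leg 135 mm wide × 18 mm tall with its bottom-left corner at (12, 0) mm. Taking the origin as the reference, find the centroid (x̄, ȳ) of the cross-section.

x̄ = 52.15 mm, ȳ = 27.98 mm

vertical leg: A = 12 × 120 = 1440.00, centroid at (6.00, 60.00).
horizontal leg: A = 135 × 18 = 2430.00, centroid at (79.50, 9.00).
ΣA = 3870.00 mm², ΣAx̄ = 201825.00 mm³, ΣAȳ = 108270.00 mm³.
x̄ = 201825.00/3870.00 = 52.15 mm; ȳ = 108270.00/3870.00 = 27.98 mm.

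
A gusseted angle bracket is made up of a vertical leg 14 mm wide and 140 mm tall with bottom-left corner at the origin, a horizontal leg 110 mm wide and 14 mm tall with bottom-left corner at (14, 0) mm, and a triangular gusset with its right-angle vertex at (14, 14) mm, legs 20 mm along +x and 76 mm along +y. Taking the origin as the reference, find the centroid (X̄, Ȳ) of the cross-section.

X̄ = 31.85 mm, Ȳ = 41.75 mm

Part | A | x̄ᵢ | ȳᵢ | A·x̄ᵢ | A·ȳᵢ
vertical leg | 1960.00 | 7.00 | 70.00 | 13720.00 | 137200.00
horizontal leg | 1540.00 | 69.00 | 7.00 | 106260.00 | 10780.00
gusset | 760.00 | 20.67 | 39.33 | 15706.67 | 29893.33
Σ | 4260.00 |  |  | 135686.67 | 177873.33
X̄ = 135686.67 / 4260.00 = 31.85 mm
Ȳ = 177873.33 / 4260.00 = 41.75 mm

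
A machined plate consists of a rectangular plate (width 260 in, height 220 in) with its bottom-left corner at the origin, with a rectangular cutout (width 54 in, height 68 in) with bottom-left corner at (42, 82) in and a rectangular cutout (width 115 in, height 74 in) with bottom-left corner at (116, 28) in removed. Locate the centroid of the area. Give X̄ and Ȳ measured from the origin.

plate: A = 260 × 220 = 57200.00, centroid at (130.00, 110.00).
hole 1: A = −(54 × 68) = -3672.00, centroid at (69.00, 116.00).
hole 2: A = −(115 × 74) = -8510.00, centroid at (173.50, 65.00).
ΣA = 45018.00 in², ΣAX̄ = 5706147.00 in³, ΣAȲ = 5312898.00 in³.
X̄ = 5706147.00/45018.00 = 126.75 in; Ȳ = 5312898.00/45018.00 = 118.02 in.

X̄ = 126.75 in, Ȳ = 118.02 in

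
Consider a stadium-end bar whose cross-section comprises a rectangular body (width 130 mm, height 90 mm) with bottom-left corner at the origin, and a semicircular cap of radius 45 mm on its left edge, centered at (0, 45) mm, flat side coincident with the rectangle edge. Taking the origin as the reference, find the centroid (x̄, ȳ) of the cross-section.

x̄ = 47.02 mm, ȳ = 45.00 mm

rectangular body: A = 130 × 90 = 11700.00, centroid at (65.00, 45.00).
semicircular end: A = ½π·45² = 3180.86, centroid at (-19.10, 45.00).
ΣA = 14880.86 mm², ΣAx̄ = 699750.00 mm³, ΣAȳ = 669638.82 mm³.
x̄ = 699750.00/14880.86 = 47.02 mm; ȳ = 669638.82/14880.86 = 45.00 mm.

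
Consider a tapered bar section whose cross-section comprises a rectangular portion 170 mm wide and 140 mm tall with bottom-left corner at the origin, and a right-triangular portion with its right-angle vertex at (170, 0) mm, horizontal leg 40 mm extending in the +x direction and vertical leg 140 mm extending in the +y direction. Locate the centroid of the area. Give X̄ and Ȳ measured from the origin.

X̄ = 95.35 mm, Ȳ = 67.54 mm

rectangular portion: A = 170 × 140 = 23800.00, centroid at (85.00, 70.00).
triangular portion: A = ½·40·140 = 2800.00, centroid at (183.33, 46.67).
ΣA = 26600.00 mm²
ΣAX̄ = (23800.00)(85.00) + (2800.00)(183.33) = 2536333.33 mm³
ΣAȲ = (23800.00)(70.00) + (2800.00)(46.67) = 1796666.67 mm³
X̄ = 2536333.33 / 26600.00 = 95.35 mm
Ȳ = 1796666.67 / 26600.00 = 67.54 mm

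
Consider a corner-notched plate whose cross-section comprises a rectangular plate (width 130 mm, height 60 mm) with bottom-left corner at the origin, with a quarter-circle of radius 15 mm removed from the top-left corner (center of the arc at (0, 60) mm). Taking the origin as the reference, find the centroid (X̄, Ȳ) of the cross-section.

X̄ = 66.36 mm, Ȳ = 29.45 mm

Part | A | x̄ᵢ | ȳᵢ | A·x̄ᵢ | A·ȳᵢ
plate | 7800.00 | 65.00 | 30.00 | 507000.00 | 234000.00
removed quarter-circle | -176.71 | 6.37 | 53.63 | -1125.00 | -9477.88
Σ | 7623.29 |  |  | 505875.00 | 224522.12
X̄ = 505875.00 / 7623.29 = 66.36 mm
Ȳ = 224522.12 / 7623.29 = 29.45 mm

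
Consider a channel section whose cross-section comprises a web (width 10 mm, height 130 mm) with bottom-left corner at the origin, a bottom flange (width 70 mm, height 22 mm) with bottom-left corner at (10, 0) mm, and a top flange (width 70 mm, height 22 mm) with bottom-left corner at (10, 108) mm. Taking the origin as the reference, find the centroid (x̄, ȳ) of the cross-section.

web: A = 10 × 130 = 1300.00, centroid at (5.00, 65.00).
bottom flange: A = 70 × 22 = 1540.00, centroid at (45.00, 11.00).
top flange: A = 70 × 22 = 1540.00, centroid at (45.00, 119.00).
ΣA = 4380.00 mm²
ΣAx̄ = (1300.00)(5.00) + (1540.00)(45.00) + (1540.00)(45.00) = 145100.00 mm³
ΣAȳ = (1300.00)(65.00) + (1540.00)(11.00) + (1540.00)(119.00) = 284700.00 mm³
x̄ = 145100.00 / 4380.00 = 33.13 mm
ȳ = 284700.00 / 4380.00 = 65.00 mm

x̄ = 33.13 mm, ȳ = 65.00 mm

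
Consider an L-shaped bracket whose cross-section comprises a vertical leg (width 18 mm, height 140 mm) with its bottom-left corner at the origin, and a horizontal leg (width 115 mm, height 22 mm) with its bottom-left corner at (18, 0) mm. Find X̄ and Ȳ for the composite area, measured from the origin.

vertical leg: A = 18 × 140 = 2520.00, centroid at (9.00, 70.00).
horizontal leg: A = 115 × 22 = 2530.00, centroid at (75.50, 11.00).
ΣA = 5050.00 mm², ΣAX̄ = 213695.00 mm³, ΣAȲ = 204230.00 mm³.
X̄ = 213695.00/5050.00 = 42.32 mm; Ȳ = 204230.00/5050.00 = 40.44 mm.

X̄ = 42.32 mm, Ȳ = 40.44 mm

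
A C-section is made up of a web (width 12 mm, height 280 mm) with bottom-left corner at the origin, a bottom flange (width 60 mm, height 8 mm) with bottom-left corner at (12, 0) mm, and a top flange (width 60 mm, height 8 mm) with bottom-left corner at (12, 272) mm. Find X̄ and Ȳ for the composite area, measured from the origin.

web: A = 12 × 280 = 3360.00, centroid at (6.00, 140.00).
bottom flange: A = 60 × 8 = 480.00, centroid at (42.00, 4.00).
top flange: A = 60 × 8 = 480.00, centroid at (42.00, 276.00).
ΣA = 4320.00 mm²
ΣAX̄ = (3360.00)(6.00) + (480.00)(42.00) + (480.00)(42.00) = 60480.00 mm³
ΣAȲ = (3360.00)(140.00) + (480.00)(4.00) + (480.00)(276.00) = 604800.00 mm³
X̄ = 60480.00 / 4320.00 = 14.00 mm
Ȳ = 604800.00 / 4320.00 = 140.00 mm

X̄ = 14.00 mm, Ȳ = 140.00 mm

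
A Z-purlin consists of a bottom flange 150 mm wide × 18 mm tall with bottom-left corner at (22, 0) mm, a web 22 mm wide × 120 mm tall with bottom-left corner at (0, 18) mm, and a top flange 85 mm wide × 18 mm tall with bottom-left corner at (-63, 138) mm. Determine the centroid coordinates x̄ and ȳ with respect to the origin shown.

Part | A | x̄ᵢ | ȳᵢ | A·x̄ᵢ | A·ȳᵢ
bottom flange | 2700.00 | 97.00 | 9.00 | 261900.00 | 24300.00
web | 2640.00 | 11.00 | 78.00 | 29040.00 | 205920.00
top flange | 1530.00 | -20.50 | 147.00 | -31365.00 | 224910.00
Σ | 6870.00 |  |  | 259575.00 | 455130.00
x̄ = 259575.00 / 6870.00 = 37.78 mm
ȳ = 455130.00 / 6870.00 = 66.25 mm

x̄ = 37.78 mm, ȳ = 66.25 mm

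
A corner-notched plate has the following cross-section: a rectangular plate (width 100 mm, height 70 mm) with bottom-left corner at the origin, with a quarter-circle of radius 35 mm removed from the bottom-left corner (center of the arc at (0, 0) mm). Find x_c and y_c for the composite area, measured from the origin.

plate: A = 100 × 70 = 7000.00, centroid at (50.00, 35.00).
removed quarter-circle: A = −¼π·35² = -962.11, centroid at (14.85, 14.85).
ΣA = 6037.89 mm², ΣAx_c = 335708.33 mm³, ΣAy_c = 230708.33 mm³.
x_c = 335708.33/6037.89 = 55.60 mm; y_c = 230708.33/6037.89 = 38.21 mm.

x_c = 55.60 mm, y_c = 38.21 mm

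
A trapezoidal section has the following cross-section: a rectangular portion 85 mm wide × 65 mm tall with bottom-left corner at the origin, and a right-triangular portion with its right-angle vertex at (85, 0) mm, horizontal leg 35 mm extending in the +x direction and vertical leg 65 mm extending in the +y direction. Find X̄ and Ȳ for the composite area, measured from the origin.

X̄ = 51.75 mm, Ȳ = 30.65 mm

Part | A | x̄ᵢ | ȳᵢ | A·x̄ᵢ | A·ȳᵢ
rectangular portion | 5525.00 | 42.50 | 32.50 | 234812.50 | 179562.50
triangular portion | 1137.50 | 96.67 | 21.67 | 109958.33 | 24645.83
Σ | 6662.50 |  |  | 344770.83 | 204208.33
X̄ = 344770.83 / 6662.50 = 51.75 mm
Ȳ = 204208.33 / 6662.50 = 30.65 mm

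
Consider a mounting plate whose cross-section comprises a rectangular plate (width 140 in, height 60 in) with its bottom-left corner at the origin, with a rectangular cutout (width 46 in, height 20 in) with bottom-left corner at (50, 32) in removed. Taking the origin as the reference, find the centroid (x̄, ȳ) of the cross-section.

plate: A = 140 × 60 = 8400.00, centroid at (70.00, 30.00).
hole: A = −(46 × 20) = -920.00, centroid at (73.00, 42.00).
ΣA = 7480.00 in², ΣAx̄ = 520840.00 in³, ΣAȳ = 213360.00 in³.
x̄ = 520840.00/7480.00 = 69.63 in; ȳ = 213360.00/7480.00 = 28.52 in.

x̄ = 69.63 in, ȳ = 28.52 in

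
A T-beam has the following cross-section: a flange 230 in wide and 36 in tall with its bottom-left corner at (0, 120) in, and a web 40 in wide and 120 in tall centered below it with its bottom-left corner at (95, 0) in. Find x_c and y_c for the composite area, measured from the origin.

x_c = 115.00 in, y_c = 109.38 in

web: A = 40 × 120 = 4800.00, centroid at (115.00, 60.00).
flange: A = 230 × 36 = 8280.00, centroid at (115.00, 138.00).
ΣA = 13080.00 in²
ΣAx_c = (4800.00)(115.00) + (8280.00)(115.00) = 1504200.00 in³
ΣAy_c = (4800.00)(60.00) + (8280.00)(138.00) = 1430640.00 in³
x_c = 1504200.00 / 13080.00 = 115.00 in
y_c = 1430640.00 / 13080.00 = 109.38 in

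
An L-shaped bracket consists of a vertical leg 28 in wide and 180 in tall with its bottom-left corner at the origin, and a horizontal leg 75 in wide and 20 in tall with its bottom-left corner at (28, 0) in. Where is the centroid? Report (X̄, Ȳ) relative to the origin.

vertical leg: A = 28 × 180 = 5040.00, centroid at (14.00, 90.00).
horizontal leg: A = 75 × 20 = 1500.00, centroid at (65.50, 10.00).
ΣA = 6540.00 in²
ΣAX̄ = (5040.00)(14.00) + (1500.00)(65.50) = 168810.00 in³
ΣAȲ = (5040.00)(90.00) + (1500.00)(10.00) = 468600.00 in³
X̄ = 168810.00 / 6540.00 = 25.81 in
Ȳ = 468600.00 / 6540.00 = 71.65 in

X̄ = 25.81 in, Ȳ = 71.65 in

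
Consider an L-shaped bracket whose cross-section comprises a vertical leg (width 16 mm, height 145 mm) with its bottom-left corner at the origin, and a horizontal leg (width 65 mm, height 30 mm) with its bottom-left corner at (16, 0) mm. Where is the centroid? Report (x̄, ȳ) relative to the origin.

x̄ = 26.50 mm, ȳ = 46.24 mm

vertical leg: A = 16 × 145 = 2320.00, centroid at (8.00, 72.50).
horizontal leg: A = 65 × 30 = 1950.00, centroid at (48.50, 15.00).
ΣA = 4270.00 mm²
ΣAx̄ = (2320.00)(8.00) + (1950.00)(48.50) = 113135.00 mm³
ΣAȳ = (2320.00)(72.50) + (1950.00)(15.00) = 197450.00 mm³
x̄ = 113135.00 / 4270.00 = 26.50 mm
ȳ = 197450.00 / 4270.00 = 46.24 mm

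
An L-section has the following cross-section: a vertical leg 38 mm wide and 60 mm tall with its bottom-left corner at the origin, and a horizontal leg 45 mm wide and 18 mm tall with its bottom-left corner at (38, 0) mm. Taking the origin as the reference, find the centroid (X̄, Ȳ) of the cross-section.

X̄ = 29.88 mm, Ȳ = 24.50 mm

vertical leg: A = 38 × 60 = 2280.00, centroid at (19.00, 30.00).
horizontal leg: A = 45 × 18 = 810.00, centroid at (60.50, 9.00).
ΣA = 3090.00 mm², ΣAX̄ = 92325.00 mm³, ΣAȲ = 75690.00 mm³.
X̄ = 92325.00/3090.00 = 29.88 mm; Ȳ = 75690.00/3090.00 = 24.50 mm.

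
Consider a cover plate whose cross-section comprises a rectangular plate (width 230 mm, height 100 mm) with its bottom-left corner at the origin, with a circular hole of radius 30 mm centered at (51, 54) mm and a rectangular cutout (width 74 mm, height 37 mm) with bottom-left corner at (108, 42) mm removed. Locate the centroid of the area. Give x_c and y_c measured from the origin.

x_c = 120.67 mm, y_c = 47.70 mm

Part | A | x̄ᵢ | ȳᵢ | A·x̄ᵢ | A·ȳᵢ
plate | 23000.00 | 115.00 | 50.00 | 2645000.00 | 1150000.00
hole 1 | -2827.43 | 51.00 | 54.00 | -144199.10 | -152681.40
hole 2 | -2738.00 | 145.00 | 60.50 | -397010.00 | -165649.00
Σ | 17434.57 |  |  | 2103790.90 | 831669.60
x_c = 2103790.90 / 17434.57 = 120.67 mm
y_c = 831669.60 / 17434.57 = 47.70 mm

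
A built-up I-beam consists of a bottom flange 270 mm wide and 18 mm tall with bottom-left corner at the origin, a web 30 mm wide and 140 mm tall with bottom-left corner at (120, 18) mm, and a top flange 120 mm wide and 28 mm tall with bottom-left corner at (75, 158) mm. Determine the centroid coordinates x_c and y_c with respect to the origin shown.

bottom flange: A = 270 × 18 = 4860.00, centroid at (135.00, 9.00).
web: A = 30 × 140 = 4200.00, centroid at (135.00, 88.00).
top flange: A = 120 × 28 = 3360.00, centroid at (135.00, 172.00).
ΣA = 12420.00 mm², ΣAx_c = 1676700.00 mm³, ΣAy_c = 991260.00 mm³.
x_c = 1676700.00/12420.00 = 135.00 mm; y_c = 991260.00/12420.00 = 79.81 mm.

x_c = 135.00 mm, y_c = 79.81 mm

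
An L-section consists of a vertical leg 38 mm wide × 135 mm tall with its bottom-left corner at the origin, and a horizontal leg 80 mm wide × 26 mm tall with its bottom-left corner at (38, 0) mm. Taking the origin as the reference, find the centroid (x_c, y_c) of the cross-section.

x_c = 36.02 mm, y_c = 51.78 mm

vertical leg: A = 38 × 135 = 5130.00, centroid at (19.00, 67.50).
horizontal leg: A = 80 × 26 = 2080.00, centroid at (78.00, 13.00).
ΣA = 7210.00 mm², ΣAx_c = 259710.00 mm³, ΣAy_c = 373315.00 mm³.
x_c = 259710.00/7210.00 = 36.02 mm; y_c = 373315.00/7210.00 = 51.78 mm.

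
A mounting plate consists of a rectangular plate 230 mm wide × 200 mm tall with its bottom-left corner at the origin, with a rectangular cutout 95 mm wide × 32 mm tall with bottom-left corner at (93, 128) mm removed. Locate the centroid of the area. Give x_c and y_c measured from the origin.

Part | A | x̄ᵢ | ȳᵢ | A·x̄ᵢ | A·ȳᵢ
plate | 46000.00 | 115.00 | 100.00 | 5290000.00 | 4600000.00
hole | -3040.00 | 140.50 | 144.00 | -427120.00 | -437760.00
Σ | 42960.00 |  |  | 4862880.00 | 4162240.00
x_c = 4862880.00 / 42960.00 = 113.20 mm
y_c = 4162240.00 / 42960.00 = 96.89 mm

x_c = 113.20 mm, y_c = 96.89 mm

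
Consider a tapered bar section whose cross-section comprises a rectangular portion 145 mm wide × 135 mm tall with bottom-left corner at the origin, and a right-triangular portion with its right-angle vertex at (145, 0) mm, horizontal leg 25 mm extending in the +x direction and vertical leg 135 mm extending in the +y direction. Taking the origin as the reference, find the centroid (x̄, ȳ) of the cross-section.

rectangular portion: A = 145 × 135 = 19575.00, centroid at (72.50, 67.50).
triangular portion: A = ½·25·135 = 1687.50, centroid at (153.33, 45.00).
ΣA = 21262.50 mm², ΣAx̄ = 1677937.50 mm³, ΣAȳ = 1397250.00 mm³.
x̄ = 1677937.50/21262.50 = 78.92 mm; ȳ = 1397250.00/21262.50 = 65.71 mm.

x̄ = 78.92 mm, ȳ = 65.71 mm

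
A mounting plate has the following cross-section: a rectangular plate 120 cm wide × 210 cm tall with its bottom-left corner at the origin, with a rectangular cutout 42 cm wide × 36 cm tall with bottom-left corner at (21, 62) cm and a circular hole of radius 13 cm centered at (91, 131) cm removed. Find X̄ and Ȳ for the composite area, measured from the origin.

X̄ = 60.46 cm, Ȳ = 106.04 cm

Part | A | x̄ᵢ | ȳᵢ | A·x̄ᵢ | A·ȳᵢ
plate | 25200.00 | 60.00 | 105.00 | 1512000.00 | 2646000.00
hole 1 | -1512.00 | 42.00 | 80.00 | -63504.00 | -120960.00
hole 2 | -530.93 | 91.00 | 131.00 | -48314.55 | -69551.72
Σ | 23157.07 |  |  | 1400181.45 | 2455488.28
X̄ = 1400181.45 / 23157.07 = 60.46 cm
Ȳ = 2455488.28 / 23157.07 = 106.04 cm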